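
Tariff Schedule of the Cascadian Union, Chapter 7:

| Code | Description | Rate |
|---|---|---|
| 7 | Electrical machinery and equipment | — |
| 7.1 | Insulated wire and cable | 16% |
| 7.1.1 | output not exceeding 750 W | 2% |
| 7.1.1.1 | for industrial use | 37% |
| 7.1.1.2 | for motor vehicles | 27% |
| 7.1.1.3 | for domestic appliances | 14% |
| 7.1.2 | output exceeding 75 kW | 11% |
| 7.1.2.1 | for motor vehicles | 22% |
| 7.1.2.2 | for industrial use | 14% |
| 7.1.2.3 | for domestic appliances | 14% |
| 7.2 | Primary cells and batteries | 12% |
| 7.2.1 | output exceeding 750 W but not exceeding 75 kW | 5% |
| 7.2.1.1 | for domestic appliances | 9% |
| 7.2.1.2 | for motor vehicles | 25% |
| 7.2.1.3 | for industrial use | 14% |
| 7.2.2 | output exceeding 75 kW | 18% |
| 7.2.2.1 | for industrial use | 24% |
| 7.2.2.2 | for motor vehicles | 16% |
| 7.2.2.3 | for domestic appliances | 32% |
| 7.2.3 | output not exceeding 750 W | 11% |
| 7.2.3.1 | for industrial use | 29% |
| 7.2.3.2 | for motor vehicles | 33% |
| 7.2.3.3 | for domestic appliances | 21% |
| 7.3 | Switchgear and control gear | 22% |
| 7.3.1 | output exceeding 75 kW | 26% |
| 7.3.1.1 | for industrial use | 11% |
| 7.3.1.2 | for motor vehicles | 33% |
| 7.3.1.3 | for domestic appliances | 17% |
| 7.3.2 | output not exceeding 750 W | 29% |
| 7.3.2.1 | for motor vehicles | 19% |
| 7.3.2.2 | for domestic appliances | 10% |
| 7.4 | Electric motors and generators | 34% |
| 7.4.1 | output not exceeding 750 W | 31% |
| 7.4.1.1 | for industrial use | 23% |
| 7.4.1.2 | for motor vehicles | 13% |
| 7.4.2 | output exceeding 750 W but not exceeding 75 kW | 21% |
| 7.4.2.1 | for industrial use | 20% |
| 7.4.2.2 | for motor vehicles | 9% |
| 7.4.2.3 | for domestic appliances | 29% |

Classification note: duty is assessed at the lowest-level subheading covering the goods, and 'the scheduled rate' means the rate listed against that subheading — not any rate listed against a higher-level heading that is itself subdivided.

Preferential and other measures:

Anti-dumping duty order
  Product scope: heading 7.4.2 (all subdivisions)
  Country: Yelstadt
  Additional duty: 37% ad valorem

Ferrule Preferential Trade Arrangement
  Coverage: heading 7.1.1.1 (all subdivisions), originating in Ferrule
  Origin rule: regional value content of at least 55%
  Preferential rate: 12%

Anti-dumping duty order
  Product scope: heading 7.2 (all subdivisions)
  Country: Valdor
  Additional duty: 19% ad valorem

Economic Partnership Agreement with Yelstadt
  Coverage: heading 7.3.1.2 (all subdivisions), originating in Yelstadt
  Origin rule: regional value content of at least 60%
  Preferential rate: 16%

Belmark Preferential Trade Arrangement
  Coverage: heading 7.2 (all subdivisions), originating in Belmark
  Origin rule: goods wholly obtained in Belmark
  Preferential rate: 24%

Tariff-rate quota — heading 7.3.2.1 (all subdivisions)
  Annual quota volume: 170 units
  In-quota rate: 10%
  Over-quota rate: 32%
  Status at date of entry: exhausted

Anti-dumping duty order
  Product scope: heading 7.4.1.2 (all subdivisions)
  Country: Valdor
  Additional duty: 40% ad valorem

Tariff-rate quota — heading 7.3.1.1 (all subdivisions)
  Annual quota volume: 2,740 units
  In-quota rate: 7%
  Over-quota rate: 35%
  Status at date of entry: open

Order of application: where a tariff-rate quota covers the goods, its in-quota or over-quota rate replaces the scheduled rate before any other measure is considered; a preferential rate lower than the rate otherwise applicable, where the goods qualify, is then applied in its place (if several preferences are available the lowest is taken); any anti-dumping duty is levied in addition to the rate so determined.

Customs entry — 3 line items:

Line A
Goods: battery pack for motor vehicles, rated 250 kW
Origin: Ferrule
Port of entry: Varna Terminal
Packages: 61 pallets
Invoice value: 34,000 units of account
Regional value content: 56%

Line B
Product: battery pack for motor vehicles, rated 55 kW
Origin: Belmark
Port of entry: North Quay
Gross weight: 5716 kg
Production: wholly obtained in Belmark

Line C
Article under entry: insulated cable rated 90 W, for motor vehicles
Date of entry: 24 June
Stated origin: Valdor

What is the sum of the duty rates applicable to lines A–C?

67%

Line A: battery pack → 7.2; rated 250 kW → 7.2.2; for motor vehicles → 7.2.2.2. Scheduled 16%. Ferrule agreement on 7.1.1.1: 7.2.2.2 not covered. → 16%.
Line B: battery pack → 7.2; rated 55 kW → 7.2.1; for motor vehicles → 7.2.1.2. Scheduled 25%. Belmark agreement on 7.2: wholly obtained → 24% available; preferential 24%. → 24%.
Line C: insulated cable → 7.1; rated 90 W → 7.1.1; for motor vehicles → 7.1.1.2. Scheduled 27%. No special measure applies. → 27%.
Sum: 16% + 24% + 27% = 67%.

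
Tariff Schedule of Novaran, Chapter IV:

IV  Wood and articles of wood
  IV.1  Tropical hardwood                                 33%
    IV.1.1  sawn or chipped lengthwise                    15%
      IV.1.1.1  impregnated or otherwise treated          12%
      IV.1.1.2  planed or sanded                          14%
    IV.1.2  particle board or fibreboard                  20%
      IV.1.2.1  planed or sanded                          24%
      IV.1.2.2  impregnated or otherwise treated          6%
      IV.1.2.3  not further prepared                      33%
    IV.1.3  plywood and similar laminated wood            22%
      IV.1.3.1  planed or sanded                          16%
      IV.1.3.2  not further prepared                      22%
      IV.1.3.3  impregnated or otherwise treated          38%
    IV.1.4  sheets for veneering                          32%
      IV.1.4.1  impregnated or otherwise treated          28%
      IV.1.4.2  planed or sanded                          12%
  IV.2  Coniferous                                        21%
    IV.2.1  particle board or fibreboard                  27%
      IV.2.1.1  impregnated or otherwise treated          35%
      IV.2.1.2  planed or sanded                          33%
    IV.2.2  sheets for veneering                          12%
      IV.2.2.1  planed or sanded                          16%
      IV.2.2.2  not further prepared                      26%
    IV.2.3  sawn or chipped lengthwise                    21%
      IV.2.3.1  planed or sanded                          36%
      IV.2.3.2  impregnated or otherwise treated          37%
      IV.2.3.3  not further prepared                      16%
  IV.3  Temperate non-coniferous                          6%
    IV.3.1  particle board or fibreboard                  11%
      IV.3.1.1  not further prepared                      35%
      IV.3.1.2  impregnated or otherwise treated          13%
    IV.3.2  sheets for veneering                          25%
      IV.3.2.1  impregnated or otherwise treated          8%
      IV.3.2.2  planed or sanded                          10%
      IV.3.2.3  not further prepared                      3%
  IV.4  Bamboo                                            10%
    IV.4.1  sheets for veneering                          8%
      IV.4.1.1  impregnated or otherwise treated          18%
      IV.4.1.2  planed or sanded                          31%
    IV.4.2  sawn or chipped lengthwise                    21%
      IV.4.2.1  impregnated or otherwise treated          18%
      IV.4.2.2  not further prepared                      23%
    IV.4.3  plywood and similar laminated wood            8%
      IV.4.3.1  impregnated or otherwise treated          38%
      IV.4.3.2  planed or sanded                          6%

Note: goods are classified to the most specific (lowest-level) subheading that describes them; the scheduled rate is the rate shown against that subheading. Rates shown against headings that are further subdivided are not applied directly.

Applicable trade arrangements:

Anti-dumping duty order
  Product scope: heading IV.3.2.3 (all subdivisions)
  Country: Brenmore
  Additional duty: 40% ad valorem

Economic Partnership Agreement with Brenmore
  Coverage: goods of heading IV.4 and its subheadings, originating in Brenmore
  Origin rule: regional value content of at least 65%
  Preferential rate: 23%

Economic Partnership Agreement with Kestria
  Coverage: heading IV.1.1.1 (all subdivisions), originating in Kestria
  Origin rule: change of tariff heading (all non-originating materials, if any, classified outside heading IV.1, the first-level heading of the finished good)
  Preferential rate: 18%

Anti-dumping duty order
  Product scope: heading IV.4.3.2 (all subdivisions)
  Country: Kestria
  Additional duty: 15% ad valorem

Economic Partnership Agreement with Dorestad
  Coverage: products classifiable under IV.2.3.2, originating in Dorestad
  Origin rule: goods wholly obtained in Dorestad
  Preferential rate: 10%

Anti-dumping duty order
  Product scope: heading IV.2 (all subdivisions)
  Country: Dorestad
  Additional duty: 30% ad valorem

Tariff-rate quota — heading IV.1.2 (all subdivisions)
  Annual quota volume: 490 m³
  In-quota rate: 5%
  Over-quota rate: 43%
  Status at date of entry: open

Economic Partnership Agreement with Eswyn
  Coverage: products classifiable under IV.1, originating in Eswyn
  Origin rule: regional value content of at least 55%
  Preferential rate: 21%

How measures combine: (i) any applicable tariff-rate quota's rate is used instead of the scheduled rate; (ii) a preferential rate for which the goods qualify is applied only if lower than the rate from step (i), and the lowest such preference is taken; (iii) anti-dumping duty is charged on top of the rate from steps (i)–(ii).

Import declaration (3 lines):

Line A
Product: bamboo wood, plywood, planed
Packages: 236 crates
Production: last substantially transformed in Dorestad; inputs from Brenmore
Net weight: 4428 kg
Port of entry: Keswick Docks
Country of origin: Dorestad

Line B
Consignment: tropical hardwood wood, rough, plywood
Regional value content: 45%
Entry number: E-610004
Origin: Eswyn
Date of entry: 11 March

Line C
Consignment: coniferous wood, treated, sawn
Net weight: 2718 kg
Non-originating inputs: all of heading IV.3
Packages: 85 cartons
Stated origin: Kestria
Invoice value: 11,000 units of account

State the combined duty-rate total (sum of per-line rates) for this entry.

65%

Line A: bamboo → IV.4; plywood → IV.4.3; planed → IV.4.3.2. Scheduled 6%. Dorestad agreement on IV.2.3.2: IV.4.3.2 not covered. → 6%.
Line B: tropical hardwood → IV.1; plywood → IV.1.3; rough → IV.1.3.2. Scheduled 22%. Eswyn agreement on IV.1: RVC < 55%. → 22%.
Line C: coniferous → IV.2; sawn → IV.2.3; treated → IV.2.3.2. Scheduled 37%. Kestria agreement on IV.1.1.1: IV.2.3.2 not covered. → 37%.
Sum: 6% + 22% + 37% = 65%.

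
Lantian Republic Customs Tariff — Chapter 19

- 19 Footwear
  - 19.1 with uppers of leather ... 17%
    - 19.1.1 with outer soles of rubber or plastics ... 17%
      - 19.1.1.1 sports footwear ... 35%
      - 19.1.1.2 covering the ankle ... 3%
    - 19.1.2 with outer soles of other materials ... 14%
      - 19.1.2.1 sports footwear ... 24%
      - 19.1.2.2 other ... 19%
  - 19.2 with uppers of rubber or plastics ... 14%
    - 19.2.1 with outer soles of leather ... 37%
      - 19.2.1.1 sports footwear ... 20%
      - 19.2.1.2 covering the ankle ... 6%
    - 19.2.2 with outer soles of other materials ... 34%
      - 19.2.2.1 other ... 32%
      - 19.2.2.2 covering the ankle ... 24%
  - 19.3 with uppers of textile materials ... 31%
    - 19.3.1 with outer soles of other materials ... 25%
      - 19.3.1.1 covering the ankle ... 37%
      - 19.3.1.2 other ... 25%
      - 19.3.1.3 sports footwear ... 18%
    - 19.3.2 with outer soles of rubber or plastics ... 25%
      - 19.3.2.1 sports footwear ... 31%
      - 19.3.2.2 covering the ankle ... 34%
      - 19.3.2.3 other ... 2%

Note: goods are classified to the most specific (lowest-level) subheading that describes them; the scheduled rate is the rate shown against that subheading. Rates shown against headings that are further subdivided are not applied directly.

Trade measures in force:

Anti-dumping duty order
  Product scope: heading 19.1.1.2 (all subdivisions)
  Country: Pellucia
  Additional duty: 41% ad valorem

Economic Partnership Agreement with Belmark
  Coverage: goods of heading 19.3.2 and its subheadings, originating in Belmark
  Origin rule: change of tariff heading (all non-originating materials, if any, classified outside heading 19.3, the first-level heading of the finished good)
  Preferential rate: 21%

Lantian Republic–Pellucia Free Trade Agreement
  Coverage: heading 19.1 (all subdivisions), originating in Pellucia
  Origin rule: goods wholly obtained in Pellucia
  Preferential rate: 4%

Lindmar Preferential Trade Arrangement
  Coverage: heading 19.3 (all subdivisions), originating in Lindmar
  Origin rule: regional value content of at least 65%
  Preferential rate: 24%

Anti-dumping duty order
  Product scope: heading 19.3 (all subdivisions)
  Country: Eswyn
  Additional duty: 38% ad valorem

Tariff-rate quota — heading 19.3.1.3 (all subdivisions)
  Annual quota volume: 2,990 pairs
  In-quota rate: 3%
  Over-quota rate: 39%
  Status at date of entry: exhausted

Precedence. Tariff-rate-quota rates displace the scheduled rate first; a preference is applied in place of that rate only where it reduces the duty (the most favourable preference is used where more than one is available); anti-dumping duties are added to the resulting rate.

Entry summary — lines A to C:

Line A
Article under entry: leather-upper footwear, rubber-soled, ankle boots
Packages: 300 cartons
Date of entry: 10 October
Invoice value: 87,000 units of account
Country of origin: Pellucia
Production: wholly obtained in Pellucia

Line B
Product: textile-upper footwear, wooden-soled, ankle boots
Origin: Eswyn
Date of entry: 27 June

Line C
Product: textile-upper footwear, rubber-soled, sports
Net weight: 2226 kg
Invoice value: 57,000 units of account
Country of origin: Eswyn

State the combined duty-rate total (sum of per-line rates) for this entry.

188%

Line A: leather-upper → 19.1; rubber-soled → 19.1.1; ankle boots → 19.1.1.2. Scheduled 3%. Pellucia agreement on 19.1: wholly obtained → 4% available; preference 4% not lower than 3% → no reduction; anti-dumping (Pellucia, 19.1.1.2): +41%; total 3% + 41% = 44%. → 44%.
Line B: textile-upper → 19.3; wooden-soled → 19.3.1; ankle boots → 19.3.1.1. Scheduled 37%. anti-dumping (Eswyn, 19.3): +38%; total 37% + 38% = 75%. → 75%.
Line C: textile-upper → 19.3; rubber-soled → 19.3.2; sports → 19.3.2.1. Scheduled 31%. anti-dumping (Eswyn, 19.3): +38%; total 31% + 38% = 69%. → 69%.
Sum: 44% + 75% + 69% = 188%.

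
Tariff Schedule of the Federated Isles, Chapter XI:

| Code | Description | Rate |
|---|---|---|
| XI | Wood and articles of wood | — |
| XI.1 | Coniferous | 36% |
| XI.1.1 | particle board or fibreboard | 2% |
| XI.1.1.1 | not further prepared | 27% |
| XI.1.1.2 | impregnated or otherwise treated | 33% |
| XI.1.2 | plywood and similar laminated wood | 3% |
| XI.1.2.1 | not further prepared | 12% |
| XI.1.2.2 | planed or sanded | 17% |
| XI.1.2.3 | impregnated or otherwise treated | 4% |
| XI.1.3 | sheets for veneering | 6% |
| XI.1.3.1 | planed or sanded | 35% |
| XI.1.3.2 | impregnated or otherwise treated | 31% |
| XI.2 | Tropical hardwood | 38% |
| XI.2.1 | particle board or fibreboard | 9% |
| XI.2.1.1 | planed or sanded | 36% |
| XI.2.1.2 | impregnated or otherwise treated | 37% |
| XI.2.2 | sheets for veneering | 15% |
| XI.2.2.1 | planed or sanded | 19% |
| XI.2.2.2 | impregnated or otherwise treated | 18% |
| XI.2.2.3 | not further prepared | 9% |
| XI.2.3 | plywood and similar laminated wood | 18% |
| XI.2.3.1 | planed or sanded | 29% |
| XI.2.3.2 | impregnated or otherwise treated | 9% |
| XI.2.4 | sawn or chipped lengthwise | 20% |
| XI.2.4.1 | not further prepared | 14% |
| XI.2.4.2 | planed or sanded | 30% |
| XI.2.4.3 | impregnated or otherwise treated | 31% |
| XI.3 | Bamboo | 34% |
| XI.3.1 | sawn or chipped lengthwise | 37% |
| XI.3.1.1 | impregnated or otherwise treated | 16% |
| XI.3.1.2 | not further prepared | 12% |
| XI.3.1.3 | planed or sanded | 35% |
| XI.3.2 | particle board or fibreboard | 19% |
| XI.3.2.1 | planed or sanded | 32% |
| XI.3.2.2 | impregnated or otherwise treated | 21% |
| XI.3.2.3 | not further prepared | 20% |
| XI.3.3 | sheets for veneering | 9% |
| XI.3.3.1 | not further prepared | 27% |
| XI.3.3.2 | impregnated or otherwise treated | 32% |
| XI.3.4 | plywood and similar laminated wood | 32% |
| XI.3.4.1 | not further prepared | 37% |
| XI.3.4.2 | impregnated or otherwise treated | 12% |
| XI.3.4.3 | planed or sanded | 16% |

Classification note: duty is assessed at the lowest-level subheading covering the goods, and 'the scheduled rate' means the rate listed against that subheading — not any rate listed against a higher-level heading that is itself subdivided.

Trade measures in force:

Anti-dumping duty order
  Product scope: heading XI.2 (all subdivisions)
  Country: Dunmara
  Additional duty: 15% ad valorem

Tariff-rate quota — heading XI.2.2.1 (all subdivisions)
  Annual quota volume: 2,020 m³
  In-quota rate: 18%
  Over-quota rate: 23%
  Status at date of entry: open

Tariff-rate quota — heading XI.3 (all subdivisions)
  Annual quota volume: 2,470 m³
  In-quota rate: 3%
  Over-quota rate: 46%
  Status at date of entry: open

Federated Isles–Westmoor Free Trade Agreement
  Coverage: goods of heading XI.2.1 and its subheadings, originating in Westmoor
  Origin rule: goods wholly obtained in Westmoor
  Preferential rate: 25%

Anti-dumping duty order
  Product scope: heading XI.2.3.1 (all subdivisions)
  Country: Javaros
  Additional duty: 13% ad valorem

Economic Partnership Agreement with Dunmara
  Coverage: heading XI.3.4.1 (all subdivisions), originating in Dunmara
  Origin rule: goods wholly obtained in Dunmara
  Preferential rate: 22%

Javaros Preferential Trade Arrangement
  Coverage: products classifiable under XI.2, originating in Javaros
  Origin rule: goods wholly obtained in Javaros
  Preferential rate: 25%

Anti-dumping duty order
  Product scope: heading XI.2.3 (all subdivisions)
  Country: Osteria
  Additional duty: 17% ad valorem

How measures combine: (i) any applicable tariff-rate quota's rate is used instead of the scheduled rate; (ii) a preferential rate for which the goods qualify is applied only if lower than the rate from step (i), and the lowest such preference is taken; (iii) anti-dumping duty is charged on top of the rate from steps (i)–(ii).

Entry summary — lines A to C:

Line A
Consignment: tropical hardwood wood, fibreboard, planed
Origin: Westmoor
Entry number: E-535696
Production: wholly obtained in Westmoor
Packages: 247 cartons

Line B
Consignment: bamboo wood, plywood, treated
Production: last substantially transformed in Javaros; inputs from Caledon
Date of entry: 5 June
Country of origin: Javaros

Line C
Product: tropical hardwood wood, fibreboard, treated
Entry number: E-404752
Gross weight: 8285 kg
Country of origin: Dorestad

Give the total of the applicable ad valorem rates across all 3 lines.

Line A: tropical hardwood → XI.2; fibreboard → XI.2.1; planed → XI.2.1.1. Scheduled 36%. Westmoor agreement on XI.2.1: wholly obtained → 25% available; preferential 25%. → 25%.
Line B: bamboo → XI.3; plywood → XI.3.4; treated → XI.3.4.2. Scheduled 12%. quota on XI.3 open → in-quota 3%; Javaros agreement on XI.2: XI.3.4.2 not covered. → 3%.
Line C: tropical hardwood → XI.2; fibreboard → XI.2.1; treated → XI.2.1.2. Scheduled 37%. No special measure applies. → 37%.
Sum: 25% + 3% + 37% = 65%.

65%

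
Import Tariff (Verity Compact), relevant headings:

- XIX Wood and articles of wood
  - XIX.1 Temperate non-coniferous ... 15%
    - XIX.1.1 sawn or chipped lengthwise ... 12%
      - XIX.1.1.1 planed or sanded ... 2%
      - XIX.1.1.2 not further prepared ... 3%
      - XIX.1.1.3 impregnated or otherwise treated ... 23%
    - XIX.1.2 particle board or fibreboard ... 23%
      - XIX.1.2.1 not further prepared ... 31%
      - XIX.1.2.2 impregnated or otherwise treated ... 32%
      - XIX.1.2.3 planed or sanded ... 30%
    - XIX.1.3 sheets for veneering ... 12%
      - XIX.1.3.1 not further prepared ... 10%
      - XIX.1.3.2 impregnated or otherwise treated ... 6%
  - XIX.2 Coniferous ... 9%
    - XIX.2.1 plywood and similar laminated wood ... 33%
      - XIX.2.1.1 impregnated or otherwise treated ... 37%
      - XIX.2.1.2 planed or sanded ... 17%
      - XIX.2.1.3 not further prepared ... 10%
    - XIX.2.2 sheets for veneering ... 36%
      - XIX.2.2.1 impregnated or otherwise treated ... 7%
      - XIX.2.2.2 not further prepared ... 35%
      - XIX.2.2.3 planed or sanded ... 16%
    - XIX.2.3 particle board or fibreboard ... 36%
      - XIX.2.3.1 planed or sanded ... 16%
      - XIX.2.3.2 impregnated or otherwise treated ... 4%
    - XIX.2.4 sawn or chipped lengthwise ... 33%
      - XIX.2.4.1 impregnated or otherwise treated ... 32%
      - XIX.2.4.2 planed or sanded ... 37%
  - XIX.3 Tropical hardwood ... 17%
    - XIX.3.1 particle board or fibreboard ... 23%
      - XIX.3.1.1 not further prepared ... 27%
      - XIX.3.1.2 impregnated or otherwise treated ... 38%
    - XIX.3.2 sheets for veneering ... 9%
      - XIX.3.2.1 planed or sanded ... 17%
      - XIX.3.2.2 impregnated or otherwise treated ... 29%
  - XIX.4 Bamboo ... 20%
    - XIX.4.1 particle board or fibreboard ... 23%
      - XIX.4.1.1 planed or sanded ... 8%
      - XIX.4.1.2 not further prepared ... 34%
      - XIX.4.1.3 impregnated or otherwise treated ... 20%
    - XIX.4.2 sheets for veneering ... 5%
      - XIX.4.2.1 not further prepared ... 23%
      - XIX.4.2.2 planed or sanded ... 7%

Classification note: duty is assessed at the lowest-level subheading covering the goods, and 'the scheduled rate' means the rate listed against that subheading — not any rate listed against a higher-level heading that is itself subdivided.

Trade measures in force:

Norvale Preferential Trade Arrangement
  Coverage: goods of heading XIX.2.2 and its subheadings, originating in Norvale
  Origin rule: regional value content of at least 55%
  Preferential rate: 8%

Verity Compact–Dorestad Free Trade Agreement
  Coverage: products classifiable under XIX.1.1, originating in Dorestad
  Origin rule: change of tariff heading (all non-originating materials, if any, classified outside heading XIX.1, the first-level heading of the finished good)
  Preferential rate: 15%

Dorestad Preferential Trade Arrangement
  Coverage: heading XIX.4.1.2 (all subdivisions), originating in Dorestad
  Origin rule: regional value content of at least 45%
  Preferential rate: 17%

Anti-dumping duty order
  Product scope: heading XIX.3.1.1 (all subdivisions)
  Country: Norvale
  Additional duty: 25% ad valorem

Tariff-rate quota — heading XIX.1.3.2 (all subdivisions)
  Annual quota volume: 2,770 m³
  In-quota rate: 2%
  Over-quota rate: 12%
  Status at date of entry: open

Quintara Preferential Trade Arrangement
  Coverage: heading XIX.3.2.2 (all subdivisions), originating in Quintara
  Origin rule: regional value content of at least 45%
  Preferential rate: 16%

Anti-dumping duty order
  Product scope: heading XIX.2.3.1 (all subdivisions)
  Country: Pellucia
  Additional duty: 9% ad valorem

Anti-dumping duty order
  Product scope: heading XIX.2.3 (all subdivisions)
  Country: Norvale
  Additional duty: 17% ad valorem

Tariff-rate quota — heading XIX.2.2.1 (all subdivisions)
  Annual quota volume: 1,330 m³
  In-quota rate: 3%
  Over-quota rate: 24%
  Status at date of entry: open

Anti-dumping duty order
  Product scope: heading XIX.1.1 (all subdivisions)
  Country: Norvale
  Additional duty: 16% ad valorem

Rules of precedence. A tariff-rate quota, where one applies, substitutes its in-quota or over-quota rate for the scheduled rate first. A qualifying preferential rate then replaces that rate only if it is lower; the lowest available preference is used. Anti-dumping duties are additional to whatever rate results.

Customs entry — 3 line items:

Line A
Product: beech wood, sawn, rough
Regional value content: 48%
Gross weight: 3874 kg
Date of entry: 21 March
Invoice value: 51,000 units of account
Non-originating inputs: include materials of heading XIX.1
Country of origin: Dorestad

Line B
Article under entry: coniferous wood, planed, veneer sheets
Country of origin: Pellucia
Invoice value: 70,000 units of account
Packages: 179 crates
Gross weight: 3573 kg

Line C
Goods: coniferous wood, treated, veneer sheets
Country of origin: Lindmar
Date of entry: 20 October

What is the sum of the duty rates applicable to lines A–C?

22%

Line A: beech → XIX.1; sawn → XIX.1.1; rough → XIX.1.1.2. Scheduled 3%. Dorestad agreement on XIX.1.1: CTH not met; Dorestad agreement on XIX.4.1.2: XIX.1.1.2 not covered. → 3%.
Line B: coniferous → XIX.2; veneer sheets → XIX.2.2; planed → XIX.2.2.3. Scheduled 16%. No special measure applies. → 16%.
Line C: coniferous → XIX.2; veneer sheets → XIX.2.2; treated → XIX.2.2.1. Scheduled 7%. quota on XIX.2.2.1 open → in-quota 3%. → 3%.
Sum: 3% + 16% + 3% = 22%.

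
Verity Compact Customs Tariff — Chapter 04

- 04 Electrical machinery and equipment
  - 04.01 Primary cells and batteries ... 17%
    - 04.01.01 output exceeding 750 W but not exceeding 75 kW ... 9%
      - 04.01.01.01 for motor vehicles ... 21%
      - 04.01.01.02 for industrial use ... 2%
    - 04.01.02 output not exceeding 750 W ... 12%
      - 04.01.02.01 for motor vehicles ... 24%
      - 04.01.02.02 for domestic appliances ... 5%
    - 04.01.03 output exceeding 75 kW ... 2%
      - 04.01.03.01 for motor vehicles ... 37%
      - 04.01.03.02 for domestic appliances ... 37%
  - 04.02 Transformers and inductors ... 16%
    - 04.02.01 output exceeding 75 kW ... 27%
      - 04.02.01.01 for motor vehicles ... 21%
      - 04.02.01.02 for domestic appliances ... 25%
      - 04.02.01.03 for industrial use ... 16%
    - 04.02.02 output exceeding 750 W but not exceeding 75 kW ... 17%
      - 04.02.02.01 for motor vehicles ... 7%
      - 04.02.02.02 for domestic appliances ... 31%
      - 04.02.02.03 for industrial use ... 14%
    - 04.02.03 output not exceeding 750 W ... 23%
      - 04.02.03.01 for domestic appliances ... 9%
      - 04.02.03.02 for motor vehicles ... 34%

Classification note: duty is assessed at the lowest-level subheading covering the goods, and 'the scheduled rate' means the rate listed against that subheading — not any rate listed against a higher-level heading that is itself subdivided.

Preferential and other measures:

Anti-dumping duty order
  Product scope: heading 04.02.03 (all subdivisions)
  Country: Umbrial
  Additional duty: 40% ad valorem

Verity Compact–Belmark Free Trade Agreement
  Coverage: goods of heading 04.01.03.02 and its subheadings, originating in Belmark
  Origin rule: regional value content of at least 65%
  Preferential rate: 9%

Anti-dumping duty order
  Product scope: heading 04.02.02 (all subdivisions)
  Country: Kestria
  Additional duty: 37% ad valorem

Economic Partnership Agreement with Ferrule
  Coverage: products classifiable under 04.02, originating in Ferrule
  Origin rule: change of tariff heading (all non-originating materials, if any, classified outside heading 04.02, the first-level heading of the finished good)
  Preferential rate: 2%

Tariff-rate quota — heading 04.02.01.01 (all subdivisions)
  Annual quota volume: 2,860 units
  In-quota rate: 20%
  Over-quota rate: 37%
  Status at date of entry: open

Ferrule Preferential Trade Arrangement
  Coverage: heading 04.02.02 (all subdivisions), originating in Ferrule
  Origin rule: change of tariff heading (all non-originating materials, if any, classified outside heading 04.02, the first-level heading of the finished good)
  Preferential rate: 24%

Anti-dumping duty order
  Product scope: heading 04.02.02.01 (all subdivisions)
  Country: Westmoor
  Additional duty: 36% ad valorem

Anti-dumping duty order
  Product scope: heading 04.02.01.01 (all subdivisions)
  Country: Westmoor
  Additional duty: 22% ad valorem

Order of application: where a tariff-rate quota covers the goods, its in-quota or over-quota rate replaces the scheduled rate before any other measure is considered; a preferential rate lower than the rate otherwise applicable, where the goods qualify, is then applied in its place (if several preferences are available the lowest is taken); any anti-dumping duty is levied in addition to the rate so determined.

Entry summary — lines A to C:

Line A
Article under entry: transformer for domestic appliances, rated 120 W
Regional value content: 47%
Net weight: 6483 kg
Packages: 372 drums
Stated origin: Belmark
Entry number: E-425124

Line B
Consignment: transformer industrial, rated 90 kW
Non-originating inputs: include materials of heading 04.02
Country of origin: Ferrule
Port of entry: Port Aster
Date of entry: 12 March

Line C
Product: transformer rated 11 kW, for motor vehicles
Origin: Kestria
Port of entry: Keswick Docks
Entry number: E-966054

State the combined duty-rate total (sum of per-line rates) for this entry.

69%

Line A: transformer → 04.02; rated 120 W → 04.02.03; for domestic appliances → 04.02.03.01. Scheduled 9%. Belmark agreement on 04.01.03.02: 04.02.03.01 not covered. → 9%.
Line B: transformer → 04.02; rated 90 kW → 04.02.01; industrial → 04.02.01.03. Scheduled 16%. Ferrule agreement on 04.02: CTH not met; Ferrule agreement on 04.02.02: 04.02.01.03 not covered. → 16%.
Line C: transformer → 04.02; rated 11 kW → 04.02.02; for motor vehicles → 04.02.02.01. Scheduled 7%. anti-dumping (Kestria, 04.02.02): +37%; total 7% + 37% = 44%. → 44%.
Sum: 9% + 16% + 44% = 69%.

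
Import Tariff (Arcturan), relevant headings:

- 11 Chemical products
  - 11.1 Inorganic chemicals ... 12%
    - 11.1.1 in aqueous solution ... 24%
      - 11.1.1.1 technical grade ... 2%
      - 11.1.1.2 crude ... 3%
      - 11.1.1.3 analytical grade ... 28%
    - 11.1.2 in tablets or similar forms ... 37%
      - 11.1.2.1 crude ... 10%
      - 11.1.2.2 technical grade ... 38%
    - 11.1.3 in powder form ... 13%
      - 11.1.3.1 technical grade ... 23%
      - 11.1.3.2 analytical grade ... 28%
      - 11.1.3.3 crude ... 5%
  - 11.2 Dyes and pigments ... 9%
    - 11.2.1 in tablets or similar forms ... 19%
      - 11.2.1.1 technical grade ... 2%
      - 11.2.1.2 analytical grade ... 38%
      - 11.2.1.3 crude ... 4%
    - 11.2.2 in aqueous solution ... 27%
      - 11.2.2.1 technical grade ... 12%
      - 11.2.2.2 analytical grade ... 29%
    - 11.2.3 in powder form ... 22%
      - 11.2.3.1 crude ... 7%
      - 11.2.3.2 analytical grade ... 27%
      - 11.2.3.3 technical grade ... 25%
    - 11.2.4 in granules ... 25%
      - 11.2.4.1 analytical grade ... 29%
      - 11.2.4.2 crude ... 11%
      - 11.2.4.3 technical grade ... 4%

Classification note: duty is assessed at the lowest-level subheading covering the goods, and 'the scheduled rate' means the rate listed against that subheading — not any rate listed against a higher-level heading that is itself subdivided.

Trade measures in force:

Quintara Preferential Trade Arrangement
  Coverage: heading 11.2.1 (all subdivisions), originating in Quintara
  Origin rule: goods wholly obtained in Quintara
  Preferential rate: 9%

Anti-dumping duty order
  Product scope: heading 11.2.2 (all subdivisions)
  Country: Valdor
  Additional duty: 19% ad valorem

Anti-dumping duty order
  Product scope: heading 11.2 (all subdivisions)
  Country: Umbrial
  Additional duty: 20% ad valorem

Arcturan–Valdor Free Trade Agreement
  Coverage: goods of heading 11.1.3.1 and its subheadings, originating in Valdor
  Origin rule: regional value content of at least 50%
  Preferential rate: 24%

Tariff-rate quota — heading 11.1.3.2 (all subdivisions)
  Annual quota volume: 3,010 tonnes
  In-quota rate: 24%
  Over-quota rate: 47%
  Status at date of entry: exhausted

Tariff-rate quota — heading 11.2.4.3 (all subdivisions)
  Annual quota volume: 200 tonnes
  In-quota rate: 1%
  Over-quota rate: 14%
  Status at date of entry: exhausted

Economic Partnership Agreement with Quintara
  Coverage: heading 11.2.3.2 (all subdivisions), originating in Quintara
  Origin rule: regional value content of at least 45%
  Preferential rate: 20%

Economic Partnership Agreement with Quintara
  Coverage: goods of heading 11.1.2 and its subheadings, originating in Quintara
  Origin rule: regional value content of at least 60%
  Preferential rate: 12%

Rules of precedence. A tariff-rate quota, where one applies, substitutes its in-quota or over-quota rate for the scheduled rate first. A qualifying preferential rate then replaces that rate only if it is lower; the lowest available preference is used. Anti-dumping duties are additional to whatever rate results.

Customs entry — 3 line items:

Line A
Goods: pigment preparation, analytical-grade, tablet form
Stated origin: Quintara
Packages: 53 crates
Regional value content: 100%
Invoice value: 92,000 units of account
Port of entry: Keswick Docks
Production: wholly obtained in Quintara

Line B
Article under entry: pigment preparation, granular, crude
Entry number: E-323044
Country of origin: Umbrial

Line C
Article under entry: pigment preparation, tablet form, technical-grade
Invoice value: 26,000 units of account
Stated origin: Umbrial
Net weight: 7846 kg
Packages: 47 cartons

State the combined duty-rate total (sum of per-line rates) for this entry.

62%

Line A: pigment → 11.2; tablet form → 11.2.1; analytical-grade → 11.2.1.2. Scheduled 38%. Quintara agreement on 11.2.1: wholly obtained → 9% available; Quintara agreement on 11.2.3.2: 11.2.1.2 not covered; Quintara agreement on 11.1.2: 11.2.1.2 not covered; preferential 9%. → 9%.
Line B: pigment → 11.2; granular → 11.2.4; crude → 11.2.4.2. Scheduled 11%. anti-dumping (Umbrial, 11.2): +20%; total 11% + 20% = 31%. → 31%.
Line C: pigment → 11.2; tablet form → 11.2.1; technical-grade → 11.2.1.1. Scheduled 2%. anti-dumping (Umbrial, 11.2): +20%; total 2% + 20% = 22%. → 22%.
Sum: 9% + 31% + 22% = 62%.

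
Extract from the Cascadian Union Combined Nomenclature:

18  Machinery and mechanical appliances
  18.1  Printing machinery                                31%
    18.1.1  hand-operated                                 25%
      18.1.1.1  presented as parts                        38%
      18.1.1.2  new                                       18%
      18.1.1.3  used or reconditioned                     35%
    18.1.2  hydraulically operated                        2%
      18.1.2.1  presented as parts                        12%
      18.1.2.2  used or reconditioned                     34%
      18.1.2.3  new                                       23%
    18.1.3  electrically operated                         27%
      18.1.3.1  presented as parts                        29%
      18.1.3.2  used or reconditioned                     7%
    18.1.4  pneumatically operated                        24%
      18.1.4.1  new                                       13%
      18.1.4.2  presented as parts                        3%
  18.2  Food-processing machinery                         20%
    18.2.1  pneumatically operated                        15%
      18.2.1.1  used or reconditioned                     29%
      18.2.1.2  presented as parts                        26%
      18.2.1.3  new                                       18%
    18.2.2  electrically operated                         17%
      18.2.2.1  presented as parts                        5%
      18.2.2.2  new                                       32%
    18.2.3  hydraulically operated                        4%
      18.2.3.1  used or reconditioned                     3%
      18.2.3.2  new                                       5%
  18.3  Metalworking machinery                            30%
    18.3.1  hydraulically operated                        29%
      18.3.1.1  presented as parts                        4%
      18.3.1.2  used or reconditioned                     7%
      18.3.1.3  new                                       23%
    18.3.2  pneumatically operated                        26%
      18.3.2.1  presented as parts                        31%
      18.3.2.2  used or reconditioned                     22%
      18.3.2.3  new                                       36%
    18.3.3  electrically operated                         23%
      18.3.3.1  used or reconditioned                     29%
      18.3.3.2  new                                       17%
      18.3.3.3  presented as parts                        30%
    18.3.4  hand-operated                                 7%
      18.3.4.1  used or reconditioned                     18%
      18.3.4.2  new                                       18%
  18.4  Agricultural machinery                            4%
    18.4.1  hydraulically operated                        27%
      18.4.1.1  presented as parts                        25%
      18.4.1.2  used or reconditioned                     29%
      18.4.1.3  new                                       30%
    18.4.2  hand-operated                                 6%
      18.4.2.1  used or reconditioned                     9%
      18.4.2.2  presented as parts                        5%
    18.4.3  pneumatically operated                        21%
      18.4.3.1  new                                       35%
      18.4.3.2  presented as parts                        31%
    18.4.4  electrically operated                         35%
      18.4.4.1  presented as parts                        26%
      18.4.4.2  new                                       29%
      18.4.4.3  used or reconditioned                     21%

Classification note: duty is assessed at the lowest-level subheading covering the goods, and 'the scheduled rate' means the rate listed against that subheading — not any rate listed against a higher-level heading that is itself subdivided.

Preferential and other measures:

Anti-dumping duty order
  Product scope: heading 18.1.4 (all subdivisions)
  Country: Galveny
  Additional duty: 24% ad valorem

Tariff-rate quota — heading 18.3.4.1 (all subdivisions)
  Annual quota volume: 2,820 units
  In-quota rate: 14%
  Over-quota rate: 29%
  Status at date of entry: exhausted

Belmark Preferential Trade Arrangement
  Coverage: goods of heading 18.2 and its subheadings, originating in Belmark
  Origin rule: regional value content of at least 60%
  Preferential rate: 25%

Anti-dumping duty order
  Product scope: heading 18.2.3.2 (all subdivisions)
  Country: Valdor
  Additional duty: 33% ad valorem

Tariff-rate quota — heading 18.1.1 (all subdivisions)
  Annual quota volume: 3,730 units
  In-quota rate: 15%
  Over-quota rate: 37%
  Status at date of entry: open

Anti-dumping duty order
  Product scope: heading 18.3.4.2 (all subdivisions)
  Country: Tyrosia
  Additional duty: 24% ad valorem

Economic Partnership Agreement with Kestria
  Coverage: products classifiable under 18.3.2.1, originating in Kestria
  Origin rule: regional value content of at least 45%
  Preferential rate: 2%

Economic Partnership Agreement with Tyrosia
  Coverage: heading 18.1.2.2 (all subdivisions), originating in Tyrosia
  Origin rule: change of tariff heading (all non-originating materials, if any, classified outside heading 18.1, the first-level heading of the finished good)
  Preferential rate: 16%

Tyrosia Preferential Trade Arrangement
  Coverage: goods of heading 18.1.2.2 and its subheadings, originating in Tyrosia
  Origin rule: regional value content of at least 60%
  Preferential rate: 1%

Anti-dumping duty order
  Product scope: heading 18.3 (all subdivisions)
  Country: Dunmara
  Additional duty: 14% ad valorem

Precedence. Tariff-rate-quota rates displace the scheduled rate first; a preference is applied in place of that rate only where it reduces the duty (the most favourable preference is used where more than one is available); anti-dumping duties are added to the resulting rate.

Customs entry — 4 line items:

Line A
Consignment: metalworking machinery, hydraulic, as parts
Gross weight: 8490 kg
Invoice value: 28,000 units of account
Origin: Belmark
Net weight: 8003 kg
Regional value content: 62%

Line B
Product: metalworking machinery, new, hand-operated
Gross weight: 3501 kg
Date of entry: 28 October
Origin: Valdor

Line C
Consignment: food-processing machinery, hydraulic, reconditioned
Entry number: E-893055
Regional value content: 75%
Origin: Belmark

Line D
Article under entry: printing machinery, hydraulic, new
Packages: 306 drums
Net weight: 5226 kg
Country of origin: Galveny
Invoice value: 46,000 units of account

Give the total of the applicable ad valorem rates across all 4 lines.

Line A: metalworking → 18.3; hydraulic → 18.3.1; as parts → 18.3.1.1. Scheduled 4%. Belmark agreement on 18.2: 18.3.1.1 not covered. → 4%.
Line B: metalworking → 18.3; hand-operated → 18.3.4; new → 18.3.4.2. Scheduled 18%. No special measure applies. → 18%.
Line C: food-processing → 18.2; hydraulic → 18.2.3; reconditioned → 18.2.3.1. Scheduled 3%. Belmark agreement on 18.2: RVC ≥ 60% → 25% available; preference 25% not lower than 3% → no reduction. → 3%.
Line D: printing → 18.1; hydraulic → 18.1.2; new → 18.1.2.3. Scheduled 23%. No special measure applies. → 23%.
Sum: 4% + 18% + 3% + 23% = 48%.

48%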